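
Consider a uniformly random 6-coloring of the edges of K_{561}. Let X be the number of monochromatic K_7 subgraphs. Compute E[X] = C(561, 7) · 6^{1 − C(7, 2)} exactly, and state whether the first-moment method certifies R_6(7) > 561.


E[X] = C(561, 7) · 6^{1 − 21} = 3341868282890280 · 6^{−20} = 3341868282890280/3656158440062976.
As a reduced fraction: E[X] = 46414837262365/50779978334208 ≈ 0.9140.
Is E[X] < 1? YES.
Since E[X] < 1, there exists a 6-coloring of K_{561} with no monochromatic K_7; hence R_6(7) > 561.

E[X] = 46414837262365/50779978334208 ≈ 0.9140; E[X] < 1, so R_6(7) > 561.


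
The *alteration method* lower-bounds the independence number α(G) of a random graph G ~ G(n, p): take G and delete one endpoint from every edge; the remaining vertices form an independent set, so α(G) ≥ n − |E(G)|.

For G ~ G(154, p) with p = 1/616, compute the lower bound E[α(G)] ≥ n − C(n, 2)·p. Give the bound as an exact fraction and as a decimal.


E[|E(G)|] = C(154, 2)·p = 11781 · (1/616) = 153/8.
E[α(G)] ≥ n − E[|E(G)|] = 154 − 153/8 = 1079/8.
Numerically: ≈ 134.87500.
(This is only a lower bound; the true E[α(G)] may be larger.)

E[α(G)] ≥ 1079/8 ≈ 134.87500.


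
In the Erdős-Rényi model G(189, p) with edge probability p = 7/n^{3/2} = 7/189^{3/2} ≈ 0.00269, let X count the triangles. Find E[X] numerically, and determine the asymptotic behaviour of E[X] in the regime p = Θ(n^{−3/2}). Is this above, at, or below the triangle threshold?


Number of potential triangles: C(189, 3) = 1107414.
Each occurs with probability p³ ≈ (0.00269)³ ≈ 1.95531e-08.
By linearity: E[X] = C(189, 3)·p³ ≈ 1107414 · 1.95531e-08 ≈ 0.022.
Since α = 3/2 > 1, p = c/n^{3/2} = o(1/n) is below the triangle threshold p ~ 1/n. Asymptotically E[X] ~ (c³/6)·n^{3(1−α)} = (7³/6)·n^{-1.5} → 0, so by Markov's inequality G has no triangles w.h.p.

E[X] ≈ 0.022; in regime p = Θ(1/n^{3/2}) E[X] tends to 0 (below the triangle threshold p ~ 1/n).


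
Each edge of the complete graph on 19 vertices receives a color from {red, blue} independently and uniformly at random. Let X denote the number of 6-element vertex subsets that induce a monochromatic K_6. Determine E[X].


Let X = Σ_S X_S over the C(19, 6) = 27132 subsets S of size 6, where X_S = 1 if the K_6 on S is monochromatic.
For a fixed S, the K_6 on S has C(6, 2) = 15 edges. P[all 15 edges red] = (1/2)^15, and likewise for blue, so P[monochromatic] = 2·(1/2)^15 = 2^{1 − 15} = 1/16384.
By linearity: E[X] = C(19, 6) · 2^{1 − 15} = 27132 · 1/16384 = 6783/4096.
Numerically: E[X] ≈ 1.6560.

E[X] = C(19,6)·2^(1−C(6,2)) = 6783/4096 ≈ 1.6560.


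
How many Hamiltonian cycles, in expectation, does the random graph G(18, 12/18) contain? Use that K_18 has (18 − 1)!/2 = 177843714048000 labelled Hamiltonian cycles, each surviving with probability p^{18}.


K_18 has (18 − 1)!/2 = 177843714048000 labelled Hamiltonian cycles.
For each such Hamiltonian cycle H, let X_H = 1 if all 18 edges of H are present in G. Then P[X_H = 1] = p^{18} = (2/3)^{18} = 262144/387420489.
By linearity of expectation: E[X] = Σ_H E[X_H] = 177843714048000 · p^{18} = 177843714048000 · 262144/387420489 = 63951526166528000/531441.
Numerically: E[X] ≈ 1.20336e+11.

E[X] = 177843714048000 · (2/3)^{18} = 63951526166528000/531441 ≈ 1.20336e+11.


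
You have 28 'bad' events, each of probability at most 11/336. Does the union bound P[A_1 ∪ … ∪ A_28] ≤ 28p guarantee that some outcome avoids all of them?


Union bound: P[∪_{i=1}^{28} A_i] ≤ Σ_i P[A_i] ≤ 28·p = 28·(11/336) = 11/12.
Numerically: 11/12 ≈ 0.917.
Is 11/12 < 1? YES.
Since P[∪ A_i] ≤ 11/12 < 1, the complement has P[∩ A_i^c] ≥ 1 − 11/12 = 1/12 > 0, so some outcome avoids every A_i.

28·p = 11/12 ≈ 0.917; existence CERTIFIED by the union bound.


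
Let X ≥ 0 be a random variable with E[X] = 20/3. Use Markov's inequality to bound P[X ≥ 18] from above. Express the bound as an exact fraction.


μ = E[X] = 20/3, a = 18.
Markov: P[X ≥ 18] ≤ μ/a = (20/3)/18 = 10/27.
Numerically: ≈ 0.370.
(Since a = 18 > μ = 6.667, the bound 10/27 is < 1 and informative.)

P[X ≥ 18] ≤ 10/27 ≈ 0.370.


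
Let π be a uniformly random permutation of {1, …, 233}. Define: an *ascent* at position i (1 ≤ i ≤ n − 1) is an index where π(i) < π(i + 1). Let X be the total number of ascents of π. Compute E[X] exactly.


Write X = Σ X_I over i = 1, …, 232, with X_I the indicator of one ascent.
There are 232 indicators.
For each fixed i, the pair (π(i), π(i+1)) is a uniformly random ordered pair of distinct values from {1, …, 233}; by symmetry P[π(i) < π(i+1)] = 1/2.
By linearity: E[X] = 232 · (1/2) = (233 − 1) · (1/2) = 116 ≈ 116.0000.

E[X] = 116 = 116.0000.


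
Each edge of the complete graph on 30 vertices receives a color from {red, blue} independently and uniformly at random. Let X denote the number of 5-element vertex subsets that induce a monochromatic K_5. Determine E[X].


Let X = Σ_S X_S over the C(30, 5) = 142506 subsets S of size 5, where X_S = 1 if the K_5 on S is monochromatic.
For a fixed S, the K_5 on S has C(5, 2) = 10 edges. P[all 10 edges red] = (1/2)^10, and likewise for blue, so P[monochromatic] = 2·(1/2)^10 = 2^{1 − 10} = 1/512.
Summing: E[X] = C(30, 5) · 2^{1 − 10} = 142506 · 1/512 = 71253/256.
Numerically: E[X] ≈ 278.3320.

E[X] = C(30,5)·2^(1−C(5,2)) = 71253/256 ≈ 278.3320.


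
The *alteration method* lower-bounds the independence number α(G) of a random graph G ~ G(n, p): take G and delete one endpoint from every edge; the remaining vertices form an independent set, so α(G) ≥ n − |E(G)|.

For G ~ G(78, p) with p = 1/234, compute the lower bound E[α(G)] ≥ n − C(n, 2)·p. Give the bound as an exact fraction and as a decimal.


E[|E(G)|] = C(78, 2)·p = 3003 · (1/234) = 77/6.
E[α(G)] ≥ n − E[|E(G)|] = 78 − 77/6 = 391/6.
Numerically: ≈ 65.167.
(This is only a lower bound; the true E[α(G)] may be larger.)

E[α(G)] ≥ 391/6 ≈ 65.167.


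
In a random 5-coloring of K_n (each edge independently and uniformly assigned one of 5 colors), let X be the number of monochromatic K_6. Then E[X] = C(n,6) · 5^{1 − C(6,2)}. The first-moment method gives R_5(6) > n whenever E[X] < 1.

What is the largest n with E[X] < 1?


We need C(n, 6) · 5^{1 − 15} < 1, i.e. C(n, 6) < 5^{15 − 1} = 6103515625.
Check values of n near the boundary:
  n = 129: C(129, 6) = 5688177600; 5688177600 < 6103515625? YES
  n = 130: C(130, 6) = 5963412000; 5963412000 < 6103515625? YES
  n = 131: C(131, 6) = 6249655776; 6249655776 < 6103515625? NO
  n = 132: C(132, 6) = 6547258432; 6547258432 < 6103515625? NO
  n = 133: C(133, 6) = 6856577728; 6856577728 < 6103515625? NO
The largest n with C(n, 6) < 6103515625 is n = 130 (where E[X] = 47707296/48828125 ≈ 0.97705). Hence R_5(6) > 130, i.e. R_5(6) ≥ 131.

Largest n = 130; hence R_5(6) > 130.


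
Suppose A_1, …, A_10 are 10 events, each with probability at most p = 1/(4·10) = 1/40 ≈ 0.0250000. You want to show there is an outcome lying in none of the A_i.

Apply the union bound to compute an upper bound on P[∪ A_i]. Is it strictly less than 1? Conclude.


Union bound: P[∪_{i=1}^{10} A_i] ≤ Σ_i P[A_i] ≤ 10·p = 10·(1/40) = 1/4.
Numerically: 1/4 ≈ 0.2500000.
Is 1/4 < 1? YES.
Since P[∪ A_i] ≤ 1/4 < 1, the complement has P[∩ A_i^c] ≥ 1 − 1/4 = 3/4 > 0, so some outcome avoids every A_i.

10·p = 1/4 ≈ 0.2500000; existence CERTIFIED by the union bound.


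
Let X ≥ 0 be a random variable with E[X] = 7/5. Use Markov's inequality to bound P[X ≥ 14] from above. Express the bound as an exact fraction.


μ = E[X] = 7/5, a = 14.
Markov: P[X ≥ 14] ≤ μ/a = (7/5)/14 = 1/10.
Numerically: ≈ 0.1000.
(Since a = 14 > μ = 1.4000, the bound 1/10 is < 1 and informative.)

P[X ≥ 14] ≤ 1/10 ≈ 0.1000.


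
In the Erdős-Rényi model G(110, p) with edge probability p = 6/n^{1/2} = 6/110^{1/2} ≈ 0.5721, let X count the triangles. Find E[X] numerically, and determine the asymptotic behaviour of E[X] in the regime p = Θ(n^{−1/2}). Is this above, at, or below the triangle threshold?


Number of potential triangles: C(110, 3) = 215820.
Each occurs with probability p³ ≈ (0.5721)³ ≈ 1.872254e-01.
By linearity: E[X] = C(110, 3)·p³ ≈ 215820 · 1.872254e-01 ≈ 40406.9818.
Since α = 1/2 < 1, p = c/n^{1/2} ≫ 1/n is above the triangle threshold p ~ 1/n. Asymptotically E[X] ~ (c³/6)·n^{3(1−α)} = (6³/6)·n^{1.5} → ∞; triangles are abundant w.h.p.

E[X] ≈ 40406.9818; in regime p = Θ(1/n^{1/2}) E[X] diverges (above the triangle threshold p ~ 1/n).


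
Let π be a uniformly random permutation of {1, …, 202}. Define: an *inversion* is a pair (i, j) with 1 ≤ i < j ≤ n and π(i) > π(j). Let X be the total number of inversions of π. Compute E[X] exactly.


Write X = Σ X_I over the C(202, 2) = 20301 pairs i < j, with X_I the indicator of one inversion.
There are 20301 indicators.
For each fixed pair i < j, the values π(i) and π(j) are two distinct elements of {1, …, 202} in uniformly random order; by symmetry P[π(i) > π(j)] = 1/2.
By linearity: E[X] = 20301 · (1/2) = C(202, 2) · (1/2) = 20301/2 = 20301/2 ≈ 10150.5000.

E[X] = 20301/2 = 10150.5000.


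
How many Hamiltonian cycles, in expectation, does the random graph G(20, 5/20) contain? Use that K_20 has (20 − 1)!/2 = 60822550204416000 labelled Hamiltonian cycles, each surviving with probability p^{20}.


K_20 has (20 − 1)!/2 = 60822550204416000 labelled Hamiltonian cycles.
For each such Hamiltonian cycle H, let X_H = 1 if all 20 edges of H are present in G. Then P[X_H = 1] = p^{20} = (1/4)^{20} = 1/1099511627776.
By linearity of expectation: E[X] = Σ_H E[X_H] = 60822550204416000 · p^{20} = 60822550204416000 · 1/1099511627776 = 1856156927625/33554432.
Numerically: E[X] ≈ 55318.

E[X] = 60822550204416000 · (1/4)^{20} = 1856156927625/33554432 ≈ 55318.


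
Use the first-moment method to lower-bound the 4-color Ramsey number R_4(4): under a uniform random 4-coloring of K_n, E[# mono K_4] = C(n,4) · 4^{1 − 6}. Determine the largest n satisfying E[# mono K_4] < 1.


We need C(n, 4) · 4^{1 − 6} < 1, i.e. C(n, 4) < 4^{6 − 1} = 1024.
Check values of n near the boundary:
  n = 8: C(8, 4) = 70; 70 < 1024? YES
  n = 9: C(9, 4) = 126; 126 < 1024? YES
  n = 10: C(10, 4) = 210; 210 < 1024? YES
  n = 11: C(11, 4) = 330; 330 < 1024? YES
  n = 12: C(12, 4) = 495; 495 < 1024? YES
  n = 13: C(13, 4) = 715; 715 < 1024? YES
  n = 14: C(14, 4) = 1001; 1001 < 1024? YES
  n = 15: C(15, 4) = 1365; 1365 < 1024? NO
  n = 16: C(16, 4) = 1820; 1820 < 1024? NO
The largest n with C(n, 4) < 1024 is n = 14 (where E[X] = 1001/1024 ≈ 0.97754). Hence R_4(4) > 14, i.e. R_4(4) ≥ 15.

Largest n = 14; hence R_4(4) > 14.


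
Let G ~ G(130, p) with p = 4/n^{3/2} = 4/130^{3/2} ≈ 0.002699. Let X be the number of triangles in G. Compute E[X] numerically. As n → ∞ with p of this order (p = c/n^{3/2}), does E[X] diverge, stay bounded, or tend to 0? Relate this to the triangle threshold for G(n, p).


Number of potential triangles: C(130, 3) = 357760.
Each occurs with probability p³ ≈ (0.002699)³ ≈ 1.965327e-08.
By linearity: E[X] = C(130, 3)·p³ ≈ 357760 · 1.965327e-08 ≈ 0.0070.
Since α = 3/2 > 1, p = c/n^{3/2} = o(1/n) is below the triangle threshold p ~ 1/n. Asymptotically E[X] ~ (c³/6)·n^{3(1−α)} = (4³/6)·n^{-1.5} → 0, so by Markov's inequality G has no triangles w.h.p.

E[X] ≈ 0.0070; in regime p = Θ(1/n^{3/2}) E[X] tends to 0 (below the triangle threshold p ~ 1/n).


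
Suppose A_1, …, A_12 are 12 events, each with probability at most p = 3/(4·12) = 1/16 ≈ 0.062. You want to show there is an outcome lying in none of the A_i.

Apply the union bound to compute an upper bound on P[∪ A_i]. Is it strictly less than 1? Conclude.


Union bound: P[∪_{i=1}^{12} A_i] ≤ Σ_i P[A_i] ≤ 12·p = 12·(1/16) = 3/4.
Numerically: 3/4 ≈ 0.750.
Is 3/4 < 1? YES.
Since P[∪ A_i] ≤ 3/4 < 1, the complement has P[∩ A_i^c] ≥ 1 − 3/4 = 1/4 > 0, so some outcome avoids every A_i.

12·p = 3/4 ≈ 0.750; existence CERTIFIED by the union bound.


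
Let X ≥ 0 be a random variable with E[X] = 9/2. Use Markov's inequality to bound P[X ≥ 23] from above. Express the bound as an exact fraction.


μ = E[X] = 9/2, a = 23.
Markov: P[X ≥ 23] ≤ μ/a = (9/2)/23 = 9/46.
Numerically: ≈ 0.196.
(Since a = 23 > μ = 4.500, the bound 9/46 is < 1 and informative.)

P[X ≥ 23] ≤ 9/46 ≈ 0.196.


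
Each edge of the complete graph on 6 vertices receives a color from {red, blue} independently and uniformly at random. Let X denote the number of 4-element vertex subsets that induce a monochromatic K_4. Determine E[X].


Let X = Σ_S X_S over the C(6, 4) = 15 subsets S of size 4, where X_S = 1 if the K_4 on S is monochromatic.
For a fixed S, the K_4 on S has C(4, 2) = 6 edges. P[all 6 edges red] = (1/2)^6, and likewise for blue, so P[monochromatic] = 2·(1/2)^6 = 2^{1 − 6} = 1/32.
Summing: E[X] = C(6, 4) · 2^{1 − 6} = 15 · 1/32 = 15/32.
Numerically: E[X] ≈ 0.46875.

E[X] = C(6,4)·2^(1−C(4,2)) = 15/32 ≈ 0.46875.


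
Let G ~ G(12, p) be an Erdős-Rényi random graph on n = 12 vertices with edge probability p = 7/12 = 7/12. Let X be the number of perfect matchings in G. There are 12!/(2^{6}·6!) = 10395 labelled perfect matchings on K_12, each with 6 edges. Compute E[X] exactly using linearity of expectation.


K_12 has 12!/(2^{6}·6!) = 10395 labelled perfect matchings.
For each such perfect matching H, let X_H = 1 if all 6 edges of H are present in G. Then P[X_H = 1] = p^{6} = (7/12)^{6} = 117649/2985984.
By linearity of expectation: E[X] = Σ_H E[X_H] = 10395 · p^{6} = 10395 · 117649/2985984 = 45294865/110592.
Numerically: E[X] ≈ 410.

E[X] = 10395 · (7/12)^{6} = 45294865/110592 ≈ 410.


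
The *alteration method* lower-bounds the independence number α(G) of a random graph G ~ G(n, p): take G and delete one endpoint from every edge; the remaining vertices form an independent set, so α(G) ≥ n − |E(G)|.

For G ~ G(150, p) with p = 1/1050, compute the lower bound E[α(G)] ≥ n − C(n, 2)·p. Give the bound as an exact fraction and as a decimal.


E[|E(G)|] = C(150, 2)·p = 11175 · (1/1050) = 149/14.
E[α(G)] ≥ n − E[|E(G)|] = 150 − 149/14 = 1951/14.
Numerically: ≈ 139.357.
(This is only a lower bound; the true E[α(G)] may be larger.)

E[α(G)] ≥ 1951/14 ≈ 139.357.


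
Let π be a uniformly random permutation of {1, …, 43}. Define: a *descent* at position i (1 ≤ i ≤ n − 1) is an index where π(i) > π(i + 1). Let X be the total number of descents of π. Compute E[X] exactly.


Write X = Σ X_I over i = 1, …, 42, with X_I the indicator of one descent.
There are 42 indicators.
For each fixed i, the pair (π(i), π(i+1)) is a uniformly random ordered pair of distinct values from {1, …, 43}; by symmetry P[π(i) > π(i+1)] = 1/2.
By linearity: E[X] = 42 · (1/2) = (43 − 1) · (1/2) = 21 ≈ 21.000.

E[X] = 21 = 21.000.


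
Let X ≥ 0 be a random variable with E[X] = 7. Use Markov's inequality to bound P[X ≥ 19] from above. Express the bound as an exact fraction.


μ = E[X] = 7, a = 19.
Markov: P[X ≥ 19] ≤ μ/a = (7)/19 = 7/19.
Numerically: ≈ 0.36842.
(Since a = 19 > μ = 7.00000, the bound 7/19 is < 1 and informative.)

P[X ≥ 19] ≤ 7/19 ≈ 0.36842.


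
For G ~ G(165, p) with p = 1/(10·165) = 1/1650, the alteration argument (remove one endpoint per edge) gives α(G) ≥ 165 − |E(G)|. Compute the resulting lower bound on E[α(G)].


E[|E(G)|] = C(165, 2)·p = 13530 · (1/1650) = 41/5.
E[α(G)] ≥ n − E[|E(G)|] = 165 − 41/5 = 784/5.
Numerically: ≈ 156.8000.
(This is only a lower bound; the true E[α(G)] may be larger.)

E[α(G)] ≥ 784/5 ≈ 156.8000.


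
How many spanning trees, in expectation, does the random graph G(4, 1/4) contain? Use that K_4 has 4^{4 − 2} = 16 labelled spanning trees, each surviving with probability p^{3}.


K_4 has 4^{4 − 2} = 16 labelled spanning trees.
For each such spanning tree H, let X_H = 1 if all 3 edges of H are present in G. Then P[X_H = 1] = p^{3} = (1/4)^{3} = 1/64.
Summing the indicators: E[X] = Σ_H E[X_H] = 16 · p^{3} = 16 · 1/64 = 1/4.
Numerically: E[X] ≈ 0.25.

E[X] = 16 · (1/4)^{3} = 1/4 ≈ 0.25.


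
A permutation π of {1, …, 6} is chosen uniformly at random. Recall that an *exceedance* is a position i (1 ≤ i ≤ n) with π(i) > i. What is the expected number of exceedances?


Write X = Σ_{i=1}^{6} X_i, where X_i = 1_{π(i) > i}.
For each fixed i, π(i) is uniform over {1, …, 6} (marginal of a uniform permutation), so P[π(i) > i] = (n − i)/n. Summing: Σ_{i=1}^{6} (n − i)/n = (0 + 1 + … + 5)/6 = 6(6 − 1)/(2·6) = (6 − 1)/2.
Hence E[X] = Σ_{i=1}^{6} (6 − i)/6 = 5/2 ≈ 2.5000.

E[X] = 5/2 = 2.5000.


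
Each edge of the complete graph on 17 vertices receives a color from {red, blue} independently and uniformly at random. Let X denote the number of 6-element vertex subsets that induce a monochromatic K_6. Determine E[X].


Let X = Σ_S X_S over the C(17, 6) = 12376 subsets S of size 6, where X_S = 1 if the K_6 on S is monochromatic.
For a fixed S, the K_6 on S has C(6, 2) = 15 edges. P[all 15 edges red] = (1/2)^15, and likewise for blue, so P[monochromatic] = 2·(1/2)^15 = 2^{1 − 15} = 1/16384.
By linearity: E[X] = C(17, 6) · 2^{1 − 15} = 12376 · 1/16384 = 1547/2048.
Numerically: E[X] ≈ 0.755371.

E[X] = C(17,6)·2^(1−C(6,2)) = 1547/2048 ≈ 0.755371.


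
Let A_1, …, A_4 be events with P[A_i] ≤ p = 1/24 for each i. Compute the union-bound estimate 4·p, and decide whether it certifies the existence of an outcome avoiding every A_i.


Union bound: P[∪_{i=1}^{4} A_i] ≤ Σ_i P[A_i] ≤ 4·p = 4·(1/24) = 1/6.
Numerically: 1/6 ≈ 0.167.
Is 1/6 < 1? YES.
Since P[∪ A_i] ≤ 1/6 < 1, the complement has P[∩ A_i^c] ≥ 1 − 1/6 = 5/6 > 0, so some outcome avoids every A_i.

4·p = 1/6 ≈ 0.167; existence CERTIFIED by the union bound.


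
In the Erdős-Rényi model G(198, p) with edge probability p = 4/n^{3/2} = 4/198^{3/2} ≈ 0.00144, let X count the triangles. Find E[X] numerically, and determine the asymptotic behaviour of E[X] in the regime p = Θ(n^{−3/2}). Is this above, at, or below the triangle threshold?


Number of potential triangles: C(198, 3) = 1274196.
Each occurs with probability p³ ≈ (0.00144)³ ≈ 2.95928e-09.
By linearity: E[X] = C(198, 3)·p³ ≈ 1274196 · 2.95928e-09 ≈ 0.004.
Since α = 3/2 > 1, p = c/n^{3/2} = o(1/n) is below the triangle threshold p ~ 1/n. Asymptotically E[X] ~ (c³/6)·n^{3(1−α)} = (4³/6)·n^{-1.5} → 0, so by Markov's inequality G has no triangles w.h.p.

E[X] ≈ 0.004; in regime p = Θ(1/n^{3/2}) E[X] tends to 0 (below the triangle threshold p ~ 1/n).


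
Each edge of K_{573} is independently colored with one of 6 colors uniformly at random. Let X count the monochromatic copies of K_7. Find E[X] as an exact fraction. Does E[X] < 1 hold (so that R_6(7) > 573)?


E[X] = C(573, 7) · 6^{1 − 21} = 3878597732564412 · 6^{−20} = 3878597732564412/3656158440062976.
As a reduced fraction: E[X] = 11970980656063/11284439629824 ≈ 1.0608396.
Is E[X] < 1? NO.
Since E[X] ≥ 1, the first-moment bound is inconclusive at n = 573; it does NOT by itself certify R_6(7) > 573.

E[X] = 11970980656063/11284439629824 ≈ 1.0608396; E[X] ≥ 1; first-moment method inconclusive here.


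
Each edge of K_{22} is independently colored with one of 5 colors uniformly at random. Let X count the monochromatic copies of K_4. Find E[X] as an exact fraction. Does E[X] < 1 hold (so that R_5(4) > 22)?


E[X] = C(22, 4) · 5^{1 − 6} = 7315 · 5^{−5} = 7315/3125.
As a reduced fraction: E[X] = 1463/625 ≈ 2.34080.
Is E[X] < 1? NO.
Since E[X] ≥ 1, the first-moment bound is inconclusive at n = 22; it does NOT by itself certify R_5(4) > 22.

E[X] = 1463/625 ≈ 2.34080; E[X] ≥ 1; first-moment method inconclusive here.


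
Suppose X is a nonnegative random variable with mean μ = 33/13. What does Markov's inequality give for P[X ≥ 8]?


μ = E[X] = 33/13, a = 8.
Markov: P[X ≥ 8] ≤ μ/a = (33/13)/8 = 33/104.
Numerically: ≈ 0.3173.
(Since a = 8 > μ = 2.5385, the bound 33/104 is < 1 and informative.)

P[X ≥ 8] ≤ 33/104 ≈ 0.3173.


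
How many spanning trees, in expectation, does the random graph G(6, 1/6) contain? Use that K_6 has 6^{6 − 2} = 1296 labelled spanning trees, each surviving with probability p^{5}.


K_6 has 6^{6 − 2} = 1296 labelled spanning trees.
For each such spanning tree H, let X_H = 1 if all 5 edges of H are present in G. Then P[X_H = 1] = p^{5} = (1/6)^{5} = 1/7776.
By linearity: E[X] = Σ_H E[X_H] = 1296 · p^{5} = 1296 · 1/7776 = 1/6.
Numerically: E[X] ≈ 0.1667.

E[X] = 1296 · (1/6)^{5} = 1/6 ≈ 0.1667.


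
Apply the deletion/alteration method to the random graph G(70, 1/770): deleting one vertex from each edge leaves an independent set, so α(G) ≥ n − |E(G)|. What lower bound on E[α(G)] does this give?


E[|E(G)|] = C(70, 2)·p = 2415 · (1/770) = 69/22.
E[α(G)] ≥ n − E[|E(G)|] = 70 − 69/22 = 1471/22.
Numerically: ≈ 66.86364.
(This is only a lower bound; the true E[α(G)] may be larger.)

E[α(G)] ≥ 1471/22 ≈ 66.86364.


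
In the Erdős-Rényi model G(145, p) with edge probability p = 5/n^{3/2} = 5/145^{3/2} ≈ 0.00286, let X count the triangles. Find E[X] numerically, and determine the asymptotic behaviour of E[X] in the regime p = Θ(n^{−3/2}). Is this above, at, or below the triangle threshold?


Number of potential triangles: C(145, 3) = 497640.
Each occurs with probability p³ ≈ (0.00286)³ ≈ 2.34830e-08.
By linearity: E[X] = C(145, 3)·p³ ≈ 497640 · 2.34830e-08 ≈ 0.012.
Since α = 3/2 > 1, p = c/n^{3/2} = o(1/n) is below the triangle threshold p ~ 1/n. Asymptotically E[X] ~ (c³/6)·n^{3(1−α)} = (5³/6)·n^{-1.5} → 0, so by Markov's inequality G has no triangles w.h.p.

E[X] ≈ 0.012; in regime p = Θ(1/n^{3/2}) E[X] tends to 0 (below the triangle threshold p ~ 1/n).


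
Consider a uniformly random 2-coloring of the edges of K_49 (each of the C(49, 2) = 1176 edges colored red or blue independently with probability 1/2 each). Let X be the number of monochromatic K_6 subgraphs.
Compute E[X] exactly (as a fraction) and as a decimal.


Let X = Σ_S X_S over the C(49, 6) = 13983816 subsets S of size 6, where X_S = 1 if the K_6 on S is monochromatic.
For a fixed S, the K_6 on S has C(6, 2) = 15 edges. P[all 15 edges red] = (1/2)^15, and likewise for blue, so P[monochromatic] = 2·(1/2)^15 = 2^{1 − 15} = 1/16384.
Summing: E[X] = C(49, 6) · 2^{1 − 15} = 13983816 · 1/16384 = 1747977/2048.
Numerically: E[X] ≈ 853.504.

E[X] = C(49,6)·2^(1−C(6,2)) = 1747977/2048 ≈ 853.504.


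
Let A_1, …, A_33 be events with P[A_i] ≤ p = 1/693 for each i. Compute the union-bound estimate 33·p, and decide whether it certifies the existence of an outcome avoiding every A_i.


Union bound: P[∪_{i=1}^{33} A_i] ≤ Σ_i P[A_i] ≤ 33·p = 33·(1/693) = 1/21.
Numerically: 1/21 ≈ 0.0476190.
Is 1/21 < 1? YES.
Since P[∪ A_i] ≤ 1/21 < 1, the complement has P[∩ A_i^c] ≥ 1 − 1/21 = 20/21 > 0, so some outcome avoids every A_i.

33·p = 1/21 ≈ 0.0476190; existence CERTIFIED by the union bound.


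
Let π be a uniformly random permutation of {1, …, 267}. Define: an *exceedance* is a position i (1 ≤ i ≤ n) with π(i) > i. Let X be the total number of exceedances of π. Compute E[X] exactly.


Write X = Σ_{i=1}^{267} X_i, where X_i = 1_{π(i) > i}.
For each fixed i, π(i) is uniform over {1, …, 267} (marginal of a uniform permutation), so P[π(i) > i] = (n − i)/n. Summing: Σ_{i=1}^{267} (n − i)/n = (0 + 1 + … + 266)/267 = 267(267 − 1)/(2·267) = (267 − 1)/2.
Hence E[X] = Σ_{i=1}^{267} (267 − i)/267 = 133 ≈ 133.0000.

E[X] = 133 = 133.0000.


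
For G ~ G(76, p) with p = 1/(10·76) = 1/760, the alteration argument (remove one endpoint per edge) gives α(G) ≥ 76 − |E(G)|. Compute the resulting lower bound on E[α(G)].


E[|E(G)|] = C(76, 2)·p = 2850 · (1/760) = 15/4.
E[α(G)] ≥ n − E[|E(G)|] = 76 − 15/4 = 289/4.
Numerically: ≈ 72.2500.
(This is only a lower bound; the true E[α(G)] may be larger.)

E[α(G)] ≥ 289/4 ≈ 72.2500.


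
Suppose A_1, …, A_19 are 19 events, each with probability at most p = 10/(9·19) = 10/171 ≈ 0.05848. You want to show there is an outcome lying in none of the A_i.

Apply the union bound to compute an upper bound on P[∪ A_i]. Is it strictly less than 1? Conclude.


Union bound: P[∪_{i=1}^{19} A_i] ≤ Σ_i P[A_i] ≤ 19·p = 19·(10/171) = 10/9.
Numerically: 10/9 ≈ 1.11111.
Is 10/9 < 1? NO.
Since the bound 10/9 is ≥ 1, the union bound is uninformative here; it does NOT by itself certify existence.

19·p = 10/9 ≈ 1.11111; existence NOT certified by the union bound.


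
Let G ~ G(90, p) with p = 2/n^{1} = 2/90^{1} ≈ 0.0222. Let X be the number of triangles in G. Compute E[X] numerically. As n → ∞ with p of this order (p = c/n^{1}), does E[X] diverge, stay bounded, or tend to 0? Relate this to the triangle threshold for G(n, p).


Number of potential triangles: C(90, 3) = 117480.
Each occurs with probability p³ ≈ (0.0222)³ ≈ 1.09739e-05.
By linearity: E[X] = C(90, 3)·p³ ≈ 117480 · 1.09739e-05 ≈ 1.289.
Here α = 1, so p = 2/n is exactly at the triangle threshold p ~ 1/n. Asymptotically E[X] → c³/6 = 2³/6 = 4/3 ≈ 1.333, a bounded constant. In this regime the triangle count is asymptotically Poisson(c³/6).

E[X] ≈ 1.289; in regime p = Θ(1/n^{1}) E[X] stays bounded (at the triangle threshold p ~ 1/n).


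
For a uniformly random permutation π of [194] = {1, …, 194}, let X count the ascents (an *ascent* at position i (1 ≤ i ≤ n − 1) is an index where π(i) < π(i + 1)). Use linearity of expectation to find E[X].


Write X = Σ X_I over i = 1, …, 193, with X_I the indicator of one ascent.
There are 193 indicators.
For each fixed i, the pair (π(i), π(i+1)) is a uniformly random ordered pair of distinct values from {1, …, 194}; by symmetry P[π(i) < π(i+1)] = 1/2.
By linearity: E[X] = 193 · (1/2) = (194 − 1) · (1/2) = 193/2 ≈ 96.5000.

E[X] = 193/2 = 96.5000.


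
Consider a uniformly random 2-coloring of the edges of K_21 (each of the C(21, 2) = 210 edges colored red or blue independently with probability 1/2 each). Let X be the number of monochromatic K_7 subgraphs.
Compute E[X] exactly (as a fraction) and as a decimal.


Let X = Σ_S X_S over the C(21, 7) = 116280 subsets S of size 7, where X_S = 1 if the K_7 on S is monochromatic.
For a fixed S, the K_7 on S has C(7, 2) = 21 edges. P[all 21 edges red] = (1/2)^21, and likewise for blue, so P[monochromatic] = 2·(1/2)^21 = 2^{1 − 21} = 1/1048576.
By linearity of expectation: E[X] = C(21, 7) · 2^{1 − 21} = 116280 · 1/1048576 = 14535/131072.
Numerically: E[X] ≈ 0.11089.

E[X] = C(21,7)·2^(1−C(7,2)) = 14535/131072 ≈ 0.11089.


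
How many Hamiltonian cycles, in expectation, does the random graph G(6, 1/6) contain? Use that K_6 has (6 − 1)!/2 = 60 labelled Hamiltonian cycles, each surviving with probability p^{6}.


K_6 has (6 − 1)!/2 = 60 labelled Hamiltonian cycles.
For each such Hamiltonian cycle H, let X_H = 1 if all 6 edges of H are present in G. Then P[X_H = 1] = p^{6} = (1/6)^{6} = 1/46656.
By linearity of expectation: E[X] = Σ_H E[X_H] = 60 · p^{6} = 60 · 1/46656 = 5/3888.
Numerically: E[X] ≈ 0.001286.

E[X] = 60 · (1/6)^{6} = 5/3888 ≈ 0.001286.


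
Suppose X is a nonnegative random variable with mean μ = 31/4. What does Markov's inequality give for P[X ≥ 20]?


μ = E[X] = 31/4, a = 20.
Markov: P[X ≥ 20] ≤ μ/a = (31/4)/20 = 31/80.
Numerically: ≈ 0.38750.
(Since a = 20 > μ = 7.75000, the bound 31/80 is < 1 and informative.)

P[X ≥ 20] ≤ 31/80 ≈ 0.38750.


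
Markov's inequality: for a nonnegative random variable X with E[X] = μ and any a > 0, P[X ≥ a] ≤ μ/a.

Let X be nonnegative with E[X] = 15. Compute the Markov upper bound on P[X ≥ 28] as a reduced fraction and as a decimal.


μ = E[X] = 15, a = 28.
Markov: P[X ≥ 28] ≤ μ/a = (15)/28 = 15/28.
Numerically: ≈ 0.53571.
(Since a = 28 > μ = 15.00000, the bound 15/28 is < 1 and informative.)

P[X ≥ 28] ≤ 15/28 ≈ 0.53571.


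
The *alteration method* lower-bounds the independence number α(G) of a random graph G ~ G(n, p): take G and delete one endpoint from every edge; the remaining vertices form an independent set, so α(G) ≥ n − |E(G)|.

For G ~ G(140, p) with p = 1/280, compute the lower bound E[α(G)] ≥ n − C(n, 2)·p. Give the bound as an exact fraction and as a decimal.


E[|E(G)|] = C(140, 2)·p = 9730 · (1/280) = 139/4.
E[α(G)] ≥ n − E[|E(G)|] = 140 − 139/4 = 421/4.
Numerically: ≈ 105.250.
(This is only a lower bound; the true E[α(G)] may be larger.)

E[α(G)] ≥ 421/4 ≈ 105.250.


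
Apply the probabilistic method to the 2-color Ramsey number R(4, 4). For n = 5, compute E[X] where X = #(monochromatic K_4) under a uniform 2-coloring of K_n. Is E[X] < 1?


E[X] = C(5, 4) · 2^{1 − 6} = 5 · 2^{−5} = 5/32.
As a reduced fraction: E[X] = 5/32 ≈ 0.1562.
Is E[X] < 1? YES.
Since E[X] < 1, there exists a 2-coloring of K_{5} with no monochromatic K_4; hence R(4, 4) > 5.

E[X] = 5/32 ≈ 0.1562; E[X] < 1, so R(4, 4) > 5.


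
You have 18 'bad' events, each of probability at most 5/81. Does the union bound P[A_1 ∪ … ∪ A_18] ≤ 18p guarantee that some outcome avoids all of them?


Union bound: P[∪_{i=1}^{18} A_i] ≤ Σ_i P[A_i] ≤ 18·p = 18·(5/81) = 10/9.
Numerically: 10/9 ≈ 1.1111.
Is 10/9 < 1? NO.
Since the bound 10/9 is ≥ 1, the union bound is uninformative here; it does NOT by itself certify existence.

18·p = 10/9 ≈ 1.1111; existence NOT certified by the union bound.


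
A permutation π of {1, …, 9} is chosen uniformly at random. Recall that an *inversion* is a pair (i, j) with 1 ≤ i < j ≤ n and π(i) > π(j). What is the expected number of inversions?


Write X = Σ X_I over the C(9, 2) = 36 pairs i < j, with X_I the indicator of one inversion.
There are 36 indicators.
For each fixed pair i < j, the values π(i) and π(j) are two distinct elements of {1, …, 9} in uniformly random order; by symmetry P[π(i) > π(j)] = 1/2.
By linearity: E[X] = 36 · (1/2) = C(9, 2) · (1/2) = 36/2 = 18 ≈ 18.00000.

E[X] = 18 = 18.00000.


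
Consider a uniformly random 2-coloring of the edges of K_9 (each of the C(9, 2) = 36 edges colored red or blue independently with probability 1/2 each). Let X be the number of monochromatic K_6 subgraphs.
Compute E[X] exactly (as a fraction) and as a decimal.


Let X = Σ_S X_S over the C(9, 6) = 84 subsets S of size 6, where X_S = 1 if the K_6 on S is monochromatic.
For a fixed S, the K_6 on S has C(6, 2) = 15 edges. P[all 15 edges red] = (1/2)^15, and likewise for blue, so P[monochromatic] = 2·(1/2)^15 = 2^{1 − 15} = 1/16384.
By linearity of expectation: E[X] = C(9, 6) · 2^{1 − 15} = 84 · 1/16384 = 21/4096.
Numerically: E[X] ≈ 0.0051.

E[X] = C(9,6)·2^(1−C(6,2)) = 21/4096 ≈ 0.0051.


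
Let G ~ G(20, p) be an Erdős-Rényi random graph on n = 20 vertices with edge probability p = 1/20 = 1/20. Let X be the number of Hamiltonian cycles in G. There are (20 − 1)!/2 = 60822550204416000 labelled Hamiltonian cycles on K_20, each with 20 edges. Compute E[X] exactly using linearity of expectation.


K_20 has (20 − 1)!/2 = 60822550204416000 labelled Hamiltonian cycles.
For each such Hamiltonian cycle H, let X_H = 1 if all 20 edges of H are present in G. Then P[X_H = 1] = p^{20} = (1/20)^{20} = 1/104857600000000000000000000.
By linearity: E[X] = Σ_H E[X_H] = 60822550204416000 · p^{20} = 60822550204416000 · 1/104857600000000000000000000 = 14849255421/25600000000000000000.
Numerically: E[X] ≈ 5.8e-10.

E[X] = 60822550204416000 · (1/20)^{20} = 14849255421/25600000000000000000 ≈ 5.8e-10.


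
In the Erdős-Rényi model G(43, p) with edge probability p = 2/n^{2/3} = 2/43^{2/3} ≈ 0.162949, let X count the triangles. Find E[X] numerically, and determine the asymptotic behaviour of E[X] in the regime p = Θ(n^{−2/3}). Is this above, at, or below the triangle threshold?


Number of potential triangles: C(43, 3) = 12341.
Each occurs with probability p³ ≈ (0.162949)³ ≈ 4.32666306e-03.
By linearity: E[X] = C(43, 3)·p³ ≈ 12341 · 4.32666306e-03 ≈ 53.395349.
Since α = 2/3 < 1, p = c/n^{2/3} ≫ 1/n is above the triangle threshold p ~ 1/n. Asymptotically E[X] ~ (c³/6)·n^{3(1−α)} = (2³/6)·n^{1} → ∞; triangles are abundant w.h.p.

E[X] ≈ 53.395349; in regime p = Θ(1/n^{2/3}) E[X] diverges (above the triangle threshold p ~ 1/n).


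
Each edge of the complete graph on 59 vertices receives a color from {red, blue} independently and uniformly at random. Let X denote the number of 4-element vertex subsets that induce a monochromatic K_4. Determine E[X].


Let X = Σ_S X_S over the C(59, 4) = 455126 subsets S of size 4, where X_S = 1 if the K_4 on S is monochromatic.
For a fixed S, the K_4 on S has C(4, 2) = 6 edges. P[all 6 edges red] = (1/2)^6, and likewise for blue, so P[monochromatic] = 2·(1/2)^6 = 2^{1 − 6} = 1/32.
By linearity of expectation: E[X] = C(59, 4) · 2^{1 − 6} = 455126 · 1/32 = 227563/16.
Numerically: E[X] ≈ 14222.688.

E[X] = C(59,4)·2^(1−C(4,2)) = 227563/16 ≈ 14222.688.


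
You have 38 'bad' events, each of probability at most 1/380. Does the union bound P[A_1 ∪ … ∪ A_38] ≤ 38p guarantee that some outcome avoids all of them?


Union bound: P[∪_{i=1}^{38} A_i] ≤ Σ_i P[A_i] ≤ 38·p = 38·(1/380) = 1/10.
Numerically: 1/10 ≈ 0.100.
Is 1/10 < 1? YES.
Since P[∪ A_i] ≤ 1/10 < 1, the complement has P[∩ A_i^c] ≥ 1 − 1/10 = 9/10 > 0, so some outcome avoids every A_i.

38·p = 1/10 ≈ 0.100; existence CERTIFIED by the union bound.


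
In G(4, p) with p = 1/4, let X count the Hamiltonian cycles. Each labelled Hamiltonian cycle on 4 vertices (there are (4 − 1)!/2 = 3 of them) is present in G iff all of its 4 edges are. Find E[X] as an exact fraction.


K_4 has (4 − 1)!/2 = 3 labelled Hamiltonian cycles.
For each such Hamiltonian cycle H, let X_H = 1 if all 4 edges of H are present in G. Then P[X_H = 1] = p^{4} = (1/4)^{4} = 1/256.
By linearity: E[X] = Σ_H E[X_H] = 3 · p^{4} = 3 · 1/256 = 3/256.
Numerically: E[X] ≈ 0.0117188.

E[X] = 3 · (1/4)^{4} = 3/256 ≈ 0.0117188.


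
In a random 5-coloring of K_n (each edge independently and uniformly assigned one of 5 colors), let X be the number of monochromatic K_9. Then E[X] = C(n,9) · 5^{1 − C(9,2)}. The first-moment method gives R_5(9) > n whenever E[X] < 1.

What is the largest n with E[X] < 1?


We need C(n, 9) · 5^{1 − 36} < 1, i.e. C(n, 9) < 5^{36 − 1} = 2910383045673370361328125.
Check values of n near the boundary:
  n = 2165: C(2165, 9) = 2832220612024886803272630; 2832220612024886803272630 < 2910383045673370361328125? YES
  n = 2166: C(2166, 9) = 2844037944203015677277940; 2844037944203015677277940 < 2910383045673370361328125? YES
  n = 2167: C(2167, 9) = 2855899084841489792706810; 2855899084841489792706810 < 2910383045673370361328125? YES
  n = 2168: C(2168, 9) = 2867804175977929537095120; 2867804175977929537095120 < 2910383045673370361328125? YES
  n = 2169: C(2169, 9) = 2879753360044504243499683; 2879753360044504243499683 < 2910383045673370361328125? YES
  n = 2170: C(2170, 9) = 2891746779868845075610510; 2891746779868845075610510 < 2910383045673370361328125? YES
  n = 2171: C(2171, 9) = 2903784578674959601827205; 2903784578674959601827205 < 2910383045673370361328125? YES
  n = 2172: C(2172, 9) = 2915866900084148060642020; 2915866900084148060642020 < 2910383045673370361328125? NO
  n = 2173: C(2173, 9) = 2927993888115921319674265; 2927993888115921319674265 < 2910383045673370361328125? NO
The largest n with C(n, 9) < 2910383045673370361328125 is n = 2171 (where E[X] = 580756915734991920365441/582076609134674072265625 ≈ 0.9977). Hence R_5(9) > 2171, i.e. R_5(9) ≥ 2172.

Largest n = 2171; hence R_5(9) > 2171.


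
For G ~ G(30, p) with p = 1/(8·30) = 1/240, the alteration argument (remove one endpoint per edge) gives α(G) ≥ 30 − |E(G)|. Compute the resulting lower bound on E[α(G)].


E[|E(G)|] = C(30, 2)·p = 435 · (1/240) = 29/16.
E[α(G)] ≥ n − E[|E(G)|] = 30 − 29/16 = 451/16.
Numerically: ≈ 28.188.
(This is only a lower bound; the true E[α(G)] may be larger.)

E[α(G)] ≥ 451/16 ≈ 28.188.


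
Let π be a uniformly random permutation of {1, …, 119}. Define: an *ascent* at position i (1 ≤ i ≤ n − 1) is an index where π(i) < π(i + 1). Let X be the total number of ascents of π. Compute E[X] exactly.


Write X = Σ X_I over i = 1, …, 118, with X_I the indicator of one ascent.
There are 118 indicators.
For each fixed i, the pair (π(i), π(i+1)) is a uniformly random ordered pair of distinct values from {1, …, 119}; by symmetry P[π(i) < π(i+1)] = 1/2.
By linearity: E[X] = 118 · (1/2) = (119 − 1) · (1/2) = 59 ≈ 59.0000.

E[X] = 59 = 59.0000.


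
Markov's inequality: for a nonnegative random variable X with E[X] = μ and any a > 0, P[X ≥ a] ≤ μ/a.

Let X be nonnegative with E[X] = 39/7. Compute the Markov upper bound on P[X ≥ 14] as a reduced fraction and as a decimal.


μ = E[X] = 39/7, a = 14.
Markov: P[X ≥ 14] ≤ μ/a = (39/7)/14 = 39/98.
Numerically: ≈ 0.39796.
(Since a = 14 > μ = 5.57143, the bound 39/98 is < 1 and informative.)

P[X ≥ 14] ≤ 39/98 ≈ 0.39796.


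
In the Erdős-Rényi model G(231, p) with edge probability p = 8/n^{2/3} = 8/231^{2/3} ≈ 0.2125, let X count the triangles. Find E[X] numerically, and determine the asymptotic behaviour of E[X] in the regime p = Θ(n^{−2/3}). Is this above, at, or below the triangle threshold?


Number of potential triangles: C(231, 3) = 2027795.
Each occurs with probability p³ ≈ (0.2125)³ ≈ 9.595023e-03.
By linearity: E[X] = C(231, 3)·p³ ≈ 2027795 · 9.595023e-03 ≈ 19456.7388.
Since α = 2/3 < 1, p = c/n^{2/3} ≫ 1/n is above the triangle threshold p ~ 1/n. Asymptotically E[X] ~ (c³/6)·n^{3(1−α)} = (8³/6)·n^{1} → ∞; triangles are abundant w.h.p.

E[X] ≈ 19456.7388; in regime p = Θ(1/n^{2/3}) E[X] diverges (above the triangle threshold p ~ 1/n).


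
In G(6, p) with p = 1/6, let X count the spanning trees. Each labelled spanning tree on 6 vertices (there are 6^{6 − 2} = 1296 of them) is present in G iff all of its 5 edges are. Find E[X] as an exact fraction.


K_6 has 6^{6 − 2} = 1296 labelled spanning trees.
For each such spanning tree H, let X_H = 1 if all 5 edges of H are present in G. Then P[X_H = 1] = p^{5} = (1/6)^{5} = 1/7776.
By linearity of expectation: E[X] = Σ_H E[X_H] = 1296 · p^{5} = 1296 · 1/7776 = 1/6.
Numerically: E[X] ≈ 0.166667.

E[X] = 1296 · (1/6)^{5} = 1/6 ≈ 0.166667.


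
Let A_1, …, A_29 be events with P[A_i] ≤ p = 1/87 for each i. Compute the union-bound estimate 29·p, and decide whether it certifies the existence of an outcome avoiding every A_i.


Union bound: P[∪_{i=1}^{29} A_i] ≤ Σ_i P[A_i] ≤ 29·p = 29·(1/87) = 1/3.
Numerically: 1/3 ≈ 0.33333.
Is 1/3 < 1? YES.
Since P[∪ A_i] ≤ 1/3 < 1, the complement has P[∩ A_i^c] ≥ 1 − 1/3 = 2/3 > 0, so some outcome avoids every A_i.

29·p = 1/3 ≈ 0.33333; existence CERTIFIED by the union bound.


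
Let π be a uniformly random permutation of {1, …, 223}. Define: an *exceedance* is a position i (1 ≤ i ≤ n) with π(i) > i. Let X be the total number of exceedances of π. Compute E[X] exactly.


Write X = Σ_{i=1}^{223} X_i, where X_i = 1_{π(i) > i}.
For each fixed i, π(i) is uniform over {1, …, 223} (marginal of a uniform permutation), so P[π(i) > i] = (n − i)/n. Summing: Σ_{i=1}^{223} (n − i)/n = (0 + 1 + … + 222)/223 = 223(223 − 1)/(2·223) = (223 − 1)/2.
Hence E[X] = Σ_{i=1}^{223} (223 − i)/223 = 111 ≈ 111.000000.

E[X] = 111 = 111.000000.


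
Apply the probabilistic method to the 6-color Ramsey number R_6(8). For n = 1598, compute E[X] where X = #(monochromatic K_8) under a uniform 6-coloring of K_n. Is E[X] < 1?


E[X] = C(1598, 8) · 6^{1 − 28} = 1036267977730442348529 · 6^{−27} = 1036267977730442348529/1023490369077469249536.
As a reduced fraction: E[X] = 115140886414493594281/113721152119718805504 ≈ 1.0124843.
Is E[X] < 1? NO.
Since E[X] ≥ 1, the first-moment bound is inconclusive at n = 1598; it does NOT by itself certify R_6(8) > 1598.

E[X] = 115140886414493594281/113721152119718805504 ≈ 1.0124843; E[X] ≥ 1; first-moment method inconclusive here.
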